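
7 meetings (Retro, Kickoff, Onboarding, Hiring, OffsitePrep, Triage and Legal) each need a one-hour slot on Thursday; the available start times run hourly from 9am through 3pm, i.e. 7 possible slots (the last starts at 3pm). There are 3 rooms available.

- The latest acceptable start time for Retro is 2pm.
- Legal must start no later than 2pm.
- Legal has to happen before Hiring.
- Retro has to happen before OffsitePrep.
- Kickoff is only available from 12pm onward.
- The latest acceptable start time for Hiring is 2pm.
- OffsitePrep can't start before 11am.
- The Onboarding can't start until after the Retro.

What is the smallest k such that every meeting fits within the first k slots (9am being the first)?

4

The precedence chain requires at least 2 distinct slots.
With at most 3 per slot and 7 meetings, at least 3 slots are needed.
Kickoff can't be placed before 12pm — that is slot 4 counting from 9am — so the schedule must run through at least 4 slots.
4 works (last occupied slot: 12pm): for example Triage=9am, Kickoff=12pm, Onboarding=10am, Legal=9am, OffsitePrep=11am, Retro=9am, Hiring=10am.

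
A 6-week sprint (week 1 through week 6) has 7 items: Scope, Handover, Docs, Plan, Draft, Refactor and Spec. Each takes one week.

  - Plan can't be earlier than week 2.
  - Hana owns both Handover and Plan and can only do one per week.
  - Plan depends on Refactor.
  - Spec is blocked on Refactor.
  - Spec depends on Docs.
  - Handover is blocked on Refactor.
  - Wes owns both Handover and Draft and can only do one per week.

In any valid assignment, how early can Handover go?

Precedence pushes Handover to at least week 2.
Handover at week 2 is achievable: Handover in week 2; Spec in week 2; Refactor in week 1; Scope in week 1; Plan in week 3; Draft in week 1; Docs in week 1.

week 2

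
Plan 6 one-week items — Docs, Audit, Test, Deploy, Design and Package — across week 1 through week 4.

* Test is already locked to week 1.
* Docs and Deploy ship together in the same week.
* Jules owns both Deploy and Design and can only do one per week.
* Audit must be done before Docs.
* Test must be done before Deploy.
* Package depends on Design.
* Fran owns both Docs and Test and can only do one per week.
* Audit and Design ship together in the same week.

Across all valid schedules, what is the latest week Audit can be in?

week 3

Downstream work caps Audit at week 3.
Audit at week 3 is achievable: Test -> week 1, Design -> week 3, Docs -> week 4, Package -> week 4, Audit -> week 3, Deploy -> week 4.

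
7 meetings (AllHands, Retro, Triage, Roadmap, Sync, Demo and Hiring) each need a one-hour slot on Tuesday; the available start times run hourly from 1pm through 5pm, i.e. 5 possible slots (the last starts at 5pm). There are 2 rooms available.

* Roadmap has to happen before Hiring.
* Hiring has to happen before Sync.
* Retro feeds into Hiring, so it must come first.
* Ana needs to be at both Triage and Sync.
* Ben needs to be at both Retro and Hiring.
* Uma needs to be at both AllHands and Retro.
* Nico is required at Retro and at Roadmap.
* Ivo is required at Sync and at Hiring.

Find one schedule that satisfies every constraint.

Retro=1pm, Demo=3pm, Sync=4pm, Roadmap=2pm, Hiring=3pm, AllHands=2pm, Triage=1pm

Checking: Roadmap(2pm) before Hiring(3pm); Retro(1pm) before Hiring(3pm); Hiring(3pm) before Sync(4pm); Triage(1pm) != Sync(4pm); Retro(1pm) != Hiring(3pm); Sync(4pm) != Hiring(3pm); Retro(1pm) != Roadmap(2pm); AllHands(2pm) != Retro(1pm); max 2 per slot (cap 2).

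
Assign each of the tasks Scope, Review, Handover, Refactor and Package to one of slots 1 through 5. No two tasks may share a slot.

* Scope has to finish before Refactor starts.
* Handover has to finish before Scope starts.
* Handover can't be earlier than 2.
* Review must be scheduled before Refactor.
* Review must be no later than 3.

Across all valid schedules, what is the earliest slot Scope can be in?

Precedence pushes Scope to at least 3; downstream work caps Scope at 4.
Scope at 3 is achievable: Handover=2, Scope=3, Review=1, Refactor=4, Package=5.

3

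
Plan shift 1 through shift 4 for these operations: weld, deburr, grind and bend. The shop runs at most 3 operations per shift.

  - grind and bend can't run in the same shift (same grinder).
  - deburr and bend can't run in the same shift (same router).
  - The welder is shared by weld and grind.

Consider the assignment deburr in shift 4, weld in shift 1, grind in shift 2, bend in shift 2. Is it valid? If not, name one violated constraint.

grind and bend can't run in the same shift (same grinder) — violated.
The shop runs at most 3 operations per shift — holds.
The welder is shared by weld and grind — holds.
deburr and bend can't run in the same shift (same router) — holds.

No. grind and bend can't run in the same shift (same grinder) is not satisfied.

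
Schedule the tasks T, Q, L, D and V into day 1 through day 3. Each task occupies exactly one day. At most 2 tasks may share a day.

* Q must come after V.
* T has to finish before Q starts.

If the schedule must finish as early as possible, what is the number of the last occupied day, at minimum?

The precedence chain requires at least 2 distinct days.
With at most 2 per day and 5 tasks, at least 3 days are needed.
3 works (last occupied day: day 3): for example L in day 2, Q in day 2, T in day 1, V in day 1, D in day 3.

3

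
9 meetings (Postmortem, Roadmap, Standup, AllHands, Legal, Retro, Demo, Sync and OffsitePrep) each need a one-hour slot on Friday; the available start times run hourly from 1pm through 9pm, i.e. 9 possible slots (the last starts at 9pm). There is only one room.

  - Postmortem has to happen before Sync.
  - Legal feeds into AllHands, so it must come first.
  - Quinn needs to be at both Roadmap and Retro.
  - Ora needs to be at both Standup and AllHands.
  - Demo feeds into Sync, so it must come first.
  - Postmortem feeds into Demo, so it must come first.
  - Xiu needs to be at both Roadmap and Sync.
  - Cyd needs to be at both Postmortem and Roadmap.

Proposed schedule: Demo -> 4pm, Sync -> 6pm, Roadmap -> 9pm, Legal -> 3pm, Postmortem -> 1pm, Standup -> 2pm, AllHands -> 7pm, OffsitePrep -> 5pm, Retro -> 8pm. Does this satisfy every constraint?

Yes

Demo feeds into Sync, so it must come first — holds.
Xiu needs to be at both Roadmap and Sync — holds.
Ora needs to be at both Standup and AllHands — holds.
There is only one room — holds.
Cyd needs to be at both Postmortem and Roadmap — holds.
Postmortem has to happen before Sync — holds.
Quinn needs to be at both Roadmap and Retro — holds.
Postmortem feeds into Demo, so it must come first — holds.
Legal feeds into AllHands, so it must come first — holds.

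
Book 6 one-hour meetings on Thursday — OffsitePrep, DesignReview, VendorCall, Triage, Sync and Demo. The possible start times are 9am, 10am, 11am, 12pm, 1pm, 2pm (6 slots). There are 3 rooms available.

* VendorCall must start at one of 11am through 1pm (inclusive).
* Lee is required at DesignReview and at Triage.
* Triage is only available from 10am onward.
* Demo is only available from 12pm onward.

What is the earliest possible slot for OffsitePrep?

9am

OffsitePrep at 9am is achievable: Demo -> 12pm, OffsitePrep -> 9am, DesignReview -> 9am, Sync -> 9am, VendorCall -> 11am, Triage -> 10am.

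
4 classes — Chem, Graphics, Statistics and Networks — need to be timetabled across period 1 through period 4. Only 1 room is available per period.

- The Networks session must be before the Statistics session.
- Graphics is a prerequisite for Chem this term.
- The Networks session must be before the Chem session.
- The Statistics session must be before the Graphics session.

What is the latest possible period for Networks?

period 1

Downstream work caps Networks at period 1.
Networks at period 1 is achievable: Networks=period 1; Statistics=period 2; Chem=period 4; Graphics=period 3.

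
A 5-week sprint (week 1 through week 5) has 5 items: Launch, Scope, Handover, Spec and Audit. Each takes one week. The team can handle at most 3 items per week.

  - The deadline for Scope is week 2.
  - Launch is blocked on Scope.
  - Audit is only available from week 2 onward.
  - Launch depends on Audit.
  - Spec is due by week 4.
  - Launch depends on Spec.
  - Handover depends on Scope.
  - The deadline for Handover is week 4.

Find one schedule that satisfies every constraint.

Scope=week 1; Spec=week 1; Handover=week 2; Launch=week 3; Audit=week 2

Checking: Scope(week 1) before Handover(week 2); Audit(week 2) before Launch(week 3); Scope(week 1) before Launch(week 3); Spec(week 1) before Launch(week 3); Audit=week 2 in [week 2,week 5]; Spec=week 1 in [week 1,week 4]; Handover=week 2 in [week 1,week 4]; Scope=week 1 in [week 1,week 2]; max 2 per week (cap 3).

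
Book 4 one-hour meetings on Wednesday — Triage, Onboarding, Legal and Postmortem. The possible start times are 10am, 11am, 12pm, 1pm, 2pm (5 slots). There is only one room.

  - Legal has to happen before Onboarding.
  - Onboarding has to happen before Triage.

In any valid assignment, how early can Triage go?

12pm

Precedence pushes Triage to at least 12pm.
Triage at 12pm is achievable: Legal in 10am; Postmortem in 1pm; Onboarding in 11am; Triage in 12pm.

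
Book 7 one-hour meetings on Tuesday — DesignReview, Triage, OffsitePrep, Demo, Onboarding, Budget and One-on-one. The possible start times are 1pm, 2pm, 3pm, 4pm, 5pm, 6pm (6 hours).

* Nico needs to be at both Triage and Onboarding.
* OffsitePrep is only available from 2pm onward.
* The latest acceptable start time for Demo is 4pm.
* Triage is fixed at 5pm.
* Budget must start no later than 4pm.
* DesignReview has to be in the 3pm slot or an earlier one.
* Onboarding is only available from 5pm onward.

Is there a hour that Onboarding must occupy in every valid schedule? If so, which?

6pm

Onboarding's window is 5pm–6pm.
Triage is fixed at 5pm, and Onboarding can't share a hour with Triage.
So Onboarding must be 6pm.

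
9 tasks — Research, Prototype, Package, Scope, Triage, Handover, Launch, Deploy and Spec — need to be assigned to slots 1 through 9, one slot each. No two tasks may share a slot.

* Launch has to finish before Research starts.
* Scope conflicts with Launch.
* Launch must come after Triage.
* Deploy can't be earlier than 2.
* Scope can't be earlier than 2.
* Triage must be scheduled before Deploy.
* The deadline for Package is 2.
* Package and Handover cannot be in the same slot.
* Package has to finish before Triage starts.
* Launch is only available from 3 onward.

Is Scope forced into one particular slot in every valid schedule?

Scope can be 2 (e.g. Launch=4, Research=6, Package=1, Spec=9, Deploy=5, Triage=3, Handover=8, Prototype=7, Scope=2) or 3 (e.g. Prototype=7, Spec=9, Deploy=5, Launch=4, Triage=2, Handover=8, Research=6, Package=1, Scope=3).

No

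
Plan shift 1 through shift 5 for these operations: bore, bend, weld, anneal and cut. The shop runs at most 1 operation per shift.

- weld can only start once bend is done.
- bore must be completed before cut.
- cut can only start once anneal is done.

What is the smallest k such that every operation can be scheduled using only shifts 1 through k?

5

The precedence chain requires at least 2 distinct shifts.
With at most 1 per shift and 5 operations, at least 5 shifts are needed.
5 works (last occupied shift: shift 5): for example weld in shift 5; bore in shift 1; bend in shift 4; anneal in shift 2; cut in shift 3.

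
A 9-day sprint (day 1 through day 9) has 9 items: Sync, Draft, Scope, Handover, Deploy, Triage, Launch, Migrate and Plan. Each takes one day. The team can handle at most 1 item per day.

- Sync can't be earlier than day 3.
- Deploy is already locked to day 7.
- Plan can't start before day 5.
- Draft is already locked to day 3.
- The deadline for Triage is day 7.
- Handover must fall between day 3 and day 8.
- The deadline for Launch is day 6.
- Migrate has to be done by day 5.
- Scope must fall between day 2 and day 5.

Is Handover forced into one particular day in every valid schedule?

Handover can be day 4 (e.g. Migrate -> day 1, Deploy -> day 7, Draft -> day 3, Scope -> day 2, Sync -> day 9, Launch -> day 5, Handover -> day 4, Triage -> day 6, Plan -> day 8) or day 5 (e.g. Sync=day 9; Launch=day 4; Migrate=day 1; Handover=day 5; Deploy=day 7; Triage=day 6; Plan=day 8; Scope=day 2; Draft=day 3).

No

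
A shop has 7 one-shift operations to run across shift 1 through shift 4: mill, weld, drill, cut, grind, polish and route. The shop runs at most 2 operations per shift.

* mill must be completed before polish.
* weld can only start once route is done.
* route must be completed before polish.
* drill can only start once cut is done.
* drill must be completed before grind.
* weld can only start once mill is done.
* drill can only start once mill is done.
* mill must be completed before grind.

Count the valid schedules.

23

Splitting on mill: it can be shift 1 (17), shift 2 (6). Listing each branch's schedules as (weld, drill, cut, grind, polish, route) by shift number:
mill=shift 1: (2,3,2,4,3,1) (2,3,2,4,4,1) (3,2,1,3,4,2) (3,2,1,4,3,2) (3,2,1,4,4,2) (3,3,1,4,4,2) (3,3,2,4,2,1) (3,3,2,4,4,1) (3,3,2,4,4,2) (4,2,1,3,3,2) (4,2,1,3,4,2) (4,2,1,3,4,3) (4,2,1,4,3,2) (4,3,1,4,3,2) (4,3,2,4,2,1) (4,3,2,4,3,1) (4,3,2,4,3,2) — 17.
mill=shift 2: (3,3,1,4,4,1) (3,3,1,4,4,2) (3,3,2,4,4,1) (4,3,1,4,3,1) (4,3,1,4,3,2) (4,3,2,4,3,1) — 6.
Summing: 17 + 6 = 23.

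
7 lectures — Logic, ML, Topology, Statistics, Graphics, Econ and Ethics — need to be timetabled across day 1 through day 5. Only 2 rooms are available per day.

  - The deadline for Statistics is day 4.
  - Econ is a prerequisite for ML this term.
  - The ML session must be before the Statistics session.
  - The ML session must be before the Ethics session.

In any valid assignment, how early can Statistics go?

day 3

Precedence pushes Statistics to at least day 3; Statistics's own window allows nothing later than day 4.
Statistics at day 3 is achievable: Ethics -> day 3, Topology -> day 2, Logic -> day 1, ML -> day 2, Econ -> day 1, Statistics -> day 3, Graphics -> day 4.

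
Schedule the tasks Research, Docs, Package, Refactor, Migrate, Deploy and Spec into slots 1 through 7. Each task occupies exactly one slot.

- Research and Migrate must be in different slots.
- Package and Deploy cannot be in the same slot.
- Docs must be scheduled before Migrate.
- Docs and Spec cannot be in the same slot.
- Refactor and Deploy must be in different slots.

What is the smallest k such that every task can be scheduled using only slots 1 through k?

The precedence chain requires at least 2 distinct slots.
2 works (last occupied slot: 2): for example Refactor -> 1, Spec -> 2, Migrate -> 2, Package -> 1, Docs -> 1, Research -> 1, Deploy -> 2.

2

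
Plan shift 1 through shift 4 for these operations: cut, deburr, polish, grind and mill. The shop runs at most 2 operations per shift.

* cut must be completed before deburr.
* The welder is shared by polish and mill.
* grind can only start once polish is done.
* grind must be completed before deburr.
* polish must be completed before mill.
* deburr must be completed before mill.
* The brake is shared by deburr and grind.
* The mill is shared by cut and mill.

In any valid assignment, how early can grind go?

Precedence pushes grind to at least shift 2; downstream work caps grind at shift 2.
grind at shift 2 is achievable: grind -> shift 2; cut -> shift 1; deburr -> shift 3; polish -> shift 1; mill -> shift 4.

shift 2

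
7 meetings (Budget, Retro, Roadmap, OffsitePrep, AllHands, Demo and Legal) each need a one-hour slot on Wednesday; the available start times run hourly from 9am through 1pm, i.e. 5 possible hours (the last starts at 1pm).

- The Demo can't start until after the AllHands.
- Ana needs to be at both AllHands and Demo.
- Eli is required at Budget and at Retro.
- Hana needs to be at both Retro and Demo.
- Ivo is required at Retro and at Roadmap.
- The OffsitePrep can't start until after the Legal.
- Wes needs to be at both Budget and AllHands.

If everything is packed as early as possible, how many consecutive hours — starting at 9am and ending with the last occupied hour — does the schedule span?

2

The precedence chain requires at least 2 distinct hours.
2 works (last occupied hour: 10am): for example Roadmap -> 10am; Budget -> 10am; Demo -> 10am; OffsitePrep -> 10am; Legal -> 9am; Retro -> 9am; AllHands -> 9am.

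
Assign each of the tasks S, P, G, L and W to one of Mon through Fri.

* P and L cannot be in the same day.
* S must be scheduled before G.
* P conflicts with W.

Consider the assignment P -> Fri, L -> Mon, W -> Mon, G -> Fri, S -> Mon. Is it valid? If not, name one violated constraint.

Yes, all constraints hold

S must be scheduled before G — holds.
P conflicts with W — holds.
P and L cannot be in the same day — holds.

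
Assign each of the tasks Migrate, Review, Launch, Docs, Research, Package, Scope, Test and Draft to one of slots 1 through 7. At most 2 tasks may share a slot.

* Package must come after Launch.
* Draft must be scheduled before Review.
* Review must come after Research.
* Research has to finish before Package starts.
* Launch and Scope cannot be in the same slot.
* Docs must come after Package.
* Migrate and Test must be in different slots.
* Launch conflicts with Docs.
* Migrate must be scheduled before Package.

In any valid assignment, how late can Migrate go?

5

Downstream work caps Migrate at 5.
Migrate at 5 is achievable: Test in 3, Scope in 3, Package in 6, Research in 1, Docs in 7, Migrate in 5, Draft in 1, Launch in 2, Review in 2.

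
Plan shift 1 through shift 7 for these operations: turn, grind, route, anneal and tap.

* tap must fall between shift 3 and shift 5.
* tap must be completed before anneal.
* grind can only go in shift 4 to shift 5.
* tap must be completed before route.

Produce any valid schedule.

tap -> shift 3, route -> shift 4, grind -> shift 4, turn -> shift 1, anneal -> shift 4

Checking: tap(shift 3) before anneal(shift 4); tap(shift 3) before route(shift 4); tap=shift 3 in [shift 3,shift 5]; grind=shift 4 in [shift 4,shift 5].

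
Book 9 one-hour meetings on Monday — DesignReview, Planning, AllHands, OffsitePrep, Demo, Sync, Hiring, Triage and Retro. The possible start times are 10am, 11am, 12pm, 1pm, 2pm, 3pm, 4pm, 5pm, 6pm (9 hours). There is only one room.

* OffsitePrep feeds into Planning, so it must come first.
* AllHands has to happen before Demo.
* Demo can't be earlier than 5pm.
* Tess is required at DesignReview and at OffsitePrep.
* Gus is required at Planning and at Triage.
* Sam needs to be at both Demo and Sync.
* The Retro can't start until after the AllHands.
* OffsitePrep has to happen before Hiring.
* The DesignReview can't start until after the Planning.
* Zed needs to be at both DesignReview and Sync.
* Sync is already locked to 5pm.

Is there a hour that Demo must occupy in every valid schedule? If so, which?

6pm

Demo's window is 5pm–6pm.
Sync is fixed at 5pm, and Demo can't share a hour with Sync.
So Demo must be 6pm.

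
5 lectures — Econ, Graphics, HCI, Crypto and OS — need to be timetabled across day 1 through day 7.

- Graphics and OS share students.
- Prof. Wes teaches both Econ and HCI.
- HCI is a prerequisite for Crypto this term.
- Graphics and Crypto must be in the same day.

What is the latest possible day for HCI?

day 6

Downstream work caps HCI at day 6.
HCI at day 6 is achievable: HCI in day 6; Econ in day 1; Crypto in day 7; OS in day 1; Graphics in day 7.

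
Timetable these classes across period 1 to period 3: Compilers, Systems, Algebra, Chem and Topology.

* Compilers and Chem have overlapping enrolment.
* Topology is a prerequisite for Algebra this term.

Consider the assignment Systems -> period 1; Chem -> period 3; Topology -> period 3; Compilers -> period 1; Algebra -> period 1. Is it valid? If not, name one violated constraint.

Compilers and Chem have overlapping enrolment — holds.
Topology is a prerequisite for Algebra this term — violated.

No. Topology is a prerequisite for Algebra this term is not satisfied.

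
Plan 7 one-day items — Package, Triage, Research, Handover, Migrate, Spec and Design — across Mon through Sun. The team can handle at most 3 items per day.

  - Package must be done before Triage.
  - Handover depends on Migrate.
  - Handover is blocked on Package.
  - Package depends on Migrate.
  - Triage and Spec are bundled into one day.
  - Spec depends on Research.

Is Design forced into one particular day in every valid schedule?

No

Design can be Mon (e.g. Design=Mon; Triage=Wed; Handover=Wed; Spec=Wed; Research=Mon; Migrate=Mon; Package=Tue) or Tue (e.g. Package in Tue; Design in Tue; Migrate in Mon; Research in Mon; Handover in Wed; Spec in Wed; Triage in Wed).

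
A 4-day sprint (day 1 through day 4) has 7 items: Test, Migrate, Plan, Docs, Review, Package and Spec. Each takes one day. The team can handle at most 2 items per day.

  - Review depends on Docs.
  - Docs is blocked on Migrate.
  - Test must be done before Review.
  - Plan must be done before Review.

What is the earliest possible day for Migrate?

Downstream work caps Migrate at day 2.
Migrate at day 1 is achievable: Spec -> day 4; Review -> day 3; Test -> day 1; Package -> day 3; Docs -> day 2; Migrate -> day 1; Plan -> day 2.

day 1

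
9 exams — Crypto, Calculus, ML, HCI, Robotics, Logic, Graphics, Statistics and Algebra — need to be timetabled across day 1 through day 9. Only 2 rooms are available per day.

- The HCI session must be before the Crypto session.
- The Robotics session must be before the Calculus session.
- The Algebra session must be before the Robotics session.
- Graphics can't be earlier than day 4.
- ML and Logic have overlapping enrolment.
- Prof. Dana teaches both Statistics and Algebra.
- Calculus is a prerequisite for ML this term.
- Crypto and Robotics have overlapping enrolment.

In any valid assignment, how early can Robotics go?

Precedence pushes Robotics to at least day 2; downstream work caps Robotics at day 7.
Robotics at day 2 is achievable: Calculus=day 3; Robotics=day 2; ML=day 4; Logic=day 2; Crypto=day 3; Statistics=day 5; Algebra=day 1; Graphics=day 4; HCI=day 1.

day 2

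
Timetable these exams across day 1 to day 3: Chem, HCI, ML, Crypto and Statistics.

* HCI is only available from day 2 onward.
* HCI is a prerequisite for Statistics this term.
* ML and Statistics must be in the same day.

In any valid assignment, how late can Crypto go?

day 3

Crypto at day 3 is achievable: HCI -> day 2, Chem -> day 1, ML -> day 3, Statistics -> day 3, Crypto -> day 3.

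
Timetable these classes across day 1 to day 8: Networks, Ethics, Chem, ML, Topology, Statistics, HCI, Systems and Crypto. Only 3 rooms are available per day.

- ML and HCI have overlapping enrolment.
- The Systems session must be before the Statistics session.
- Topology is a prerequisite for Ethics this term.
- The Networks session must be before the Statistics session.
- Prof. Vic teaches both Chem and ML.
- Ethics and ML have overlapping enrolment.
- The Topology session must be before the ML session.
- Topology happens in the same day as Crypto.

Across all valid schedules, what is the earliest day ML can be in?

day 2

Precedence pushes ML to at least day 2.
ML at day 2 is achievable: HCI=day 4, Chem=day 3, Networks=day 1, Systems=day 2, Crypto=day 1, ML=day 2, Ethics=day 3, Topology=day 1, Statistics=day 3.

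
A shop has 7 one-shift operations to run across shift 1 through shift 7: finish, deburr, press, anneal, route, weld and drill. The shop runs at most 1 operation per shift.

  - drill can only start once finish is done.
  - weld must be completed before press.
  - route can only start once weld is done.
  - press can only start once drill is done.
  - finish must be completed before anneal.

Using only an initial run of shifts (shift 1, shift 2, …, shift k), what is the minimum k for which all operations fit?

7 shifts

The precedence chain requires at least 3 distinct shifts.
With at most 1 per shift and 7 operations, at least 7 shifts are needed.
7 works (last occupied shift: shift 7): for example deburr in shift 7; anneal in shift 5; finish in shift 1; press in shift 4; drill in shift 3; weld in shift 2; route in shift 6.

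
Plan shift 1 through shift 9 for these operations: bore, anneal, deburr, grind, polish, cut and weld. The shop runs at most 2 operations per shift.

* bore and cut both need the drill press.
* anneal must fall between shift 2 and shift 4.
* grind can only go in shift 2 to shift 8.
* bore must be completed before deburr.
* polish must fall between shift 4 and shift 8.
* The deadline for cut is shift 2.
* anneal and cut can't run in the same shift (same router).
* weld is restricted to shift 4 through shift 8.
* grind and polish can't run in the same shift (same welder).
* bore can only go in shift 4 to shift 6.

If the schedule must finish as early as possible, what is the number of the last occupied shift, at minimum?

The precedence chain requires at least 2 distinct shifts.
With at most 2 per shift and 7 operations, at least 4 shifts are needed.
Propagating the time windows through the other constraints, deburr can't land before shift 5, so the schedule must run through at least shift 5.
5 works (last occupied shift: shift 5): for example deburr -> shift 5, cut -> shift 1, weld -> shift 5, grind -> shift 2, bore -> shift 4, polish -> shift 4, anneal -> shift 2.

shift 5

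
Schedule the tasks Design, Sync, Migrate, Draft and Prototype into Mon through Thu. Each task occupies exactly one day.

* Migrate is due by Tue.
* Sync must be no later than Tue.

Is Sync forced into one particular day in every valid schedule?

Sync can be Mon (e.g. Migrate=Mon; Prototype=Mon; Draft=Mon; Sync=Mon; Design=Mon) or Tue (e.g. Sync in Tue, Draft in Mon, Prototype in Mon, Migrate in Mon, Design in Mon).

No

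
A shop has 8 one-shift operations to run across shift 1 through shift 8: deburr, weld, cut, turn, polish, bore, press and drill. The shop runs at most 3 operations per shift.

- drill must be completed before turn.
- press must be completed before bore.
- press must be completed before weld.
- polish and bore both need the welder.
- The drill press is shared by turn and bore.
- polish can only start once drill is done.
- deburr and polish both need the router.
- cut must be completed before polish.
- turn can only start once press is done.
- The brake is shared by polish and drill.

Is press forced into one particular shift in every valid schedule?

press can be shift 1 (e.g. cut in shift 1, bore in shift 3, drill in shift 1, press in shift 1, polish in shift 2, deburr in shift 3, weld in shift 2, turn in shift 2) or shift 2 (e.g. polish in shift 2, cut in shift 1, deburr in shift 1, press in shift 2, turn in shift 3, bore in shift 4, weld in shift 3, drill in shift 1).

No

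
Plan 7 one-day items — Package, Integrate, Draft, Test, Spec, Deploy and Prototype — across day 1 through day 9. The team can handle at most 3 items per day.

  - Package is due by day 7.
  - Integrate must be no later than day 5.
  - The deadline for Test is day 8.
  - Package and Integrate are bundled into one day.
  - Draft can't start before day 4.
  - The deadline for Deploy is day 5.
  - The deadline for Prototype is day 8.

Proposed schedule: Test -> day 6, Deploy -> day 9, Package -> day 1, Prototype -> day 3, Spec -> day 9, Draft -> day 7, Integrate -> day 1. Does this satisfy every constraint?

No. The deadline for Deploy is day 5 is not satisfied.

The deadline for Test is day 8 — holds.
Draft can't start before day 4 — holds.
The deadline for Deploy is day 5 — violated.
The deadline for Prototype is day 8 — holds.
Package and Integrate are bundled into one day — holds.
Package is due by day 7 — holds.
Integrate must be no later than day 5 — holds.
The team can handle at most 3 items per day — holds.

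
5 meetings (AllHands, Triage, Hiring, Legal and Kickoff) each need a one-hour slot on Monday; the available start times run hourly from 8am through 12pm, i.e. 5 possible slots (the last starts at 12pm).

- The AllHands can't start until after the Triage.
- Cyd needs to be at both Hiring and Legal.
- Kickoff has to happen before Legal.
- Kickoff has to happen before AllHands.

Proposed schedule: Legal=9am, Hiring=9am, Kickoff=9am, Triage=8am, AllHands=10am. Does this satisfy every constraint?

Kickoff has to happen before AllHands — holds.
The AllHands can't start until after the Triage — holds.
Cyd needs to be at both Hiring and Legal — violated.
Kickoff has to happen before Legal — violated.

No. Cyd needs to be at both Hiring and Legal is not satisfied.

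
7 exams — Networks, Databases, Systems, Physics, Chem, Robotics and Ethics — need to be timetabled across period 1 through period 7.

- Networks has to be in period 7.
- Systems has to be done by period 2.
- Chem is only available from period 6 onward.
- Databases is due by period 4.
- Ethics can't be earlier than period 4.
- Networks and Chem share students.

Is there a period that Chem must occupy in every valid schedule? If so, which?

period 6

Chem's window is period 6–period 7.
Networks is fixed at period 7, and Chem can't share a period with Networks.
So Chem must be period 6.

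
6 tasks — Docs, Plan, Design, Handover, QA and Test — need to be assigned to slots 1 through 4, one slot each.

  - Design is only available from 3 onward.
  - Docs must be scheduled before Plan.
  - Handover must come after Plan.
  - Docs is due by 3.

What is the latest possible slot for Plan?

Precedence pushes Plan to at least 2; downstream work caps Plan at 3.
Plan at 3 is achievable: Test -> 1; QA -> 1; Design -> 3; Plan -> 3; Docs -> 1; Handover -> 4.

3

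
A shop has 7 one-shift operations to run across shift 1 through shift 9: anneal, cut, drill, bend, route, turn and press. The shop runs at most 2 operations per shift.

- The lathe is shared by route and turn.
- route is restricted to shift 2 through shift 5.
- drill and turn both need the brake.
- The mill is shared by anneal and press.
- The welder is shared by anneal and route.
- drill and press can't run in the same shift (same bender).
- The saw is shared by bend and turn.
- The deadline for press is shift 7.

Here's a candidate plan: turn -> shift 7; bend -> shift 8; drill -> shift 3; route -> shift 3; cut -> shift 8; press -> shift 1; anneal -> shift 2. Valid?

The shop runs at most 2 operations per shift — holds.
The deadline for press is shift 7 — holds.
The welder is shared by anneal and route — holds.
route is restricted to shift 2 through shift 5 — holds.
drill and press can't run in the same shift (same bender) — holds.
The mill is shared by anneal and press — holds.
The saw is shared by bend and turn — holds.
drill and turn both need the brake — holds.
The lathe is shared by route and turn — holds.

Yes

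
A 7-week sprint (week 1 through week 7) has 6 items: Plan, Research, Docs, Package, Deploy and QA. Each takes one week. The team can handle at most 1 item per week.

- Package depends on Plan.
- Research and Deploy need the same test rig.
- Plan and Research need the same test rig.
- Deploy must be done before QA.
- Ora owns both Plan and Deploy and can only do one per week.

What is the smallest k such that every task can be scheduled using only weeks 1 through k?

6 weeks

The precedence chain requires at least 2 distinct weeks.
With at most 1 per week and 6 tasks, at least 6 weeks are needed.
6 works (last occupied week: week 6): for example Package in week 2, Plan in week 1, Docs in week 6, Deploy in week 3, Research in week 5, QA in week 4.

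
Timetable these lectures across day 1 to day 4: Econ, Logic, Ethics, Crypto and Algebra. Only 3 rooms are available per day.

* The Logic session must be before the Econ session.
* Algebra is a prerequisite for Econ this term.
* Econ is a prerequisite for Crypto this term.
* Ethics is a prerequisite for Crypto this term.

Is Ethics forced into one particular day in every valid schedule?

No

Ethics can be day 1 (e.g. Crypto in day 3; Ethics in day 1; Algebra in day 1; Econ in day 2; Logic in day 1) or day 2 (e.g. Algebra -> day 1, Logic -> day 1, Econ -> day 2, Crypto -> day 3, Ethics -> day 2).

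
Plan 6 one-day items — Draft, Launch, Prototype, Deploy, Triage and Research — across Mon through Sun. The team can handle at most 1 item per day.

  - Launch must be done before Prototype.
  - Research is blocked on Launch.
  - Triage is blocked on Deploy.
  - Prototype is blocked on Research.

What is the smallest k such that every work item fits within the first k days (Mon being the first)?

6 days

The precedence chain requires at least 3 distinct days.
With at most 1 per day and 6 work items, at least 6 days are needed.
6 works (last occupied day: Sat): for example Prototype=Wed; Triage=Fri; Deploy=Thu; Draft=Sat; Research=Tue; Launch=Mon.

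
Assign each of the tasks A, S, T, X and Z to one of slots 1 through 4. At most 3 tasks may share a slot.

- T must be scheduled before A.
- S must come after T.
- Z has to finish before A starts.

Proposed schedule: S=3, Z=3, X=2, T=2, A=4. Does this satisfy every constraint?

Yes, all constraints hold

T must be scheduled before A — holds.
S must come after T — holds.
At most 3 tasks may share a slot — holds.
Z has to finish before A starts — holds.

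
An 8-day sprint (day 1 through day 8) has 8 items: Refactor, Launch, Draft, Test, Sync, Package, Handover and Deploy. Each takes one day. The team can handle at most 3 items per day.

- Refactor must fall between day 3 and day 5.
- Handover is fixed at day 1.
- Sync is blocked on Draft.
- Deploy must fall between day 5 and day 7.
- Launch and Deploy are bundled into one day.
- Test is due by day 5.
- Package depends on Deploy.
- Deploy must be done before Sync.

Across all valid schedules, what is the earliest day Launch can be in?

Launch must be in the same day as Deploy, which can't be before day 5, so Launch is at least day 5; Launch must be in the same day as Deploy, which can't be after day 7, so Launch is at most day 7.
Launch at day 5 is achievable: Package -> day 6, Draft -> day 1, Launch -> day 5, Test -> day 1, Refactor -> day 3, Deploy -> day 5, Handover -> day 1, Sync -> day 6.

day 5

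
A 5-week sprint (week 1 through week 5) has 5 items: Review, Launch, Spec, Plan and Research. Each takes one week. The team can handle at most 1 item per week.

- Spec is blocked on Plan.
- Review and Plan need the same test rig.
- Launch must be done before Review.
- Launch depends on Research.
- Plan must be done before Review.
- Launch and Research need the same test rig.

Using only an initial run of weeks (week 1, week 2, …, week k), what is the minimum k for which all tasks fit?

The precedence chain requires at least 3 distinct weeks.
With at most 1 per week and 5 tasks, at least 5 weeks are needed.
5 works (last occupied week: week 5): for example Plan -> week 3, Spec -> week 5, Review -> week 4, Research -> week 1, Launch -> week 2.

5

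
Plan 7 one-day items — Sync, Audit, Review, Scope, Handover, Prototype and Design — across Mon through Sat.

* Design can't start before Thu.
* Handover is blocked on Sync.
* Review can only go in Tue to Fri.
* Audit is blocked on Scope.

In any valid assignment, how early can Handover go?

Tue

Precedence pushes Handover to at least Tue.
Handover at Tue is achievable: Sync -> Mon; Prototype -> Mon; Audit -> Tue; Design -> Thu; Review -> Tue; Scope -> Mon; Handover -> Tue.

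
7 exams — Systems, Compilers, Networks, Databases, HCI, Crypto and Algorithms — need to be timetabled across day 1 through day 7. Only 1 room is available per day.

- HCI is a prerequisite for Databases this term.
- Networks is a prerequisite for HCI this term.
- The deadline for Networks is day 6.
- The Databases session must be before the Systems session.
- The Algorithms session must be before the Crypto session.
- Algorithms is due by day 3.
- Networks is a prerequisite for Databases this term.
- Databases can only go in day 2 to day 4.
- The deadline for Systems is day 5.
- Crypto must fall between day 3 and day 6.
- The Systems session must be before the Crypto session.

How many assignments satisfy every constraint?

Enumerating: HCI in day 3, Crypto in day 6, Networks in day 2, Compilers in day 7, Algorithms in day 1, Systems in day 5, Databases in day 4 | Systems -> day 5, Algorithms -> day 2, Crypto -> day 6, Networks -> day 1, Compilers -> day 7, HCI -> day 3, Databases -> day 4 | Databases -> day 4; Networks -> day 1; Systems -> day 5; Algorithms -> day 3; HCI -> day 2; Crypto -> day 6; Compilers -> day 7.

3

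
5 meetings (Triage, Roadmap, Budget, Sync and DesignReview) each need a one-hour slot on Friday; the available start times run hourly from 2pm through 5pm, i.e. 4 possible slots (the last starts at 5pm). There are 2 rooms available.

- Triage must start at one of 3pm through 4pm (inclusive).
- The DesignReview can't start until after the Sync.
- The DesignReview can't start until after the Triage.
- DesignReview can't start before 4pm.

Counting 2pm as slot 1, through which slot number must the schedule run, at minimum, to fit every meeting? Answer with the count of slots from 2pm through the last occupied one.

3 slots

The precedence chain requires at least 2 distinct slots.
With at most 2 per slot and 5 meetings, at least 3 slots are needed.
DesignReview can't be placed before 4pm — that is slot 3 counting from 2pm — so the schedule must run through at least 3 slots.
3 works (last occupied slot: 4pm): for example Triage -> 3pm; Sync -> 2pm; Roadmap -> 2pm; DesignReview -> 4pm; Budget -> 3pm.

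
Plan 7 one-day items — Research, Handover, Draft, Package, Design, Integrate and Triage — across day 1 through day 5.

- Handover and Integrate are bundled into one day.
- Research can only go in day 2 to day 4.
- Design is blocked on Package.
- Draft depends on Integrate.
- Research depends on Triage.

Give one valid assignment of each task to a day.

Draft in day 2, Integrate in day 1, Design in day 2, Package in day 1, Research in day 2, Triage in day 1, Handover in day 1

Checking: Triage(day 1) before Research(day 2); Package(day 1) before Design(day 2); Integrate(day 1) before Draft(day 2); Handover = Integrate = day 1; Research=day 2 in [day 2,day 4].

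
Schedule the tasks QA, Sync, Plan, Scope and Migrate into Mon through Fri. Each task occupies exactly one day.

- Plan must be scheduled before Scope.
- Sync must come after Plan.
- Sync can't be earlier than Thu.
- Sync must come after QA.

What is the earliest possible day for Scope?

Tue

Precedence pushes Scope to at least Tue.
Scope at Tue is achievable: Migrate in Mon; Scope in Tue; Sync in Thu; Plan in Mon; QA in Mon.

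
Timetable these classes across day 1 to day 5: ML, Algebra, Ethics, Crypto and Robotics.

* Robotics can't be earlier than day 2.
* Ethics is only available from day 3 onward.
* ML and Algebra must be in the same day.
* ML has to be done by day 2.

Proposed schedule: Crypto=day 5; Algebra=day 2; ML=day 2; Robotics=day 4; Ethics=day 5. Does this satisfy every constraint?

Yes

ML has to be done by day 2 — holds.
ML and Algebra must be in the same day — holds.
Robotics can't be earlier than day 2 — holds.
Ethics is only available from day 3 onward — holds.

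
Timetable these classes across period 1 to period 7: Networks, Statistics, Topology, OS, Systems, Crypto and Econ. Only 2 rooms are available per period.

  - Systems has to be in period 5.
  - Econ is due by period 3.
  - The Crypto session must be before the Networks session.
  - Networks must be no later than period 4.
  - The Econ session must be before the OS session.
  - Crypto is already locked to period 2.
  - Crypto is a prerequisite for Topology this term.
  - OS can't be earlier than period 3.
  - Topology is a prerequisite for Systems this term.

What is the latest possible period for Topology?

Precedence pushes Topology to at least period 3; downstream work caps Topology at period 4.
Topology at period 4 is achievable: Topology=period 4, Statistics=period 1, Econ=period 1, Crypto=period 2, Systems=period 5, Networks=period 3, OS=period 3.

period 4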